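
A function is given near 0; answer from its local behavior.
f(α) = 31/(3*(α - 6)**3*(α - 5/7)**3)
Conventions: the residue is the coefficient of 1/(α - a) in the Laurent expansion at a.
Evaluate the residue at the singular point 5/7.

At the order-3 pole 5/7 set g(α) = (α - (5/7))^3*f(α) = 31/(3*(α - 6)**3).
Order-3 pole: residue = g''(a)/2; g''(5/7) = -2084068/69343957, so the residue is -1042034/69343957.

The residue is -1042034/69343957.


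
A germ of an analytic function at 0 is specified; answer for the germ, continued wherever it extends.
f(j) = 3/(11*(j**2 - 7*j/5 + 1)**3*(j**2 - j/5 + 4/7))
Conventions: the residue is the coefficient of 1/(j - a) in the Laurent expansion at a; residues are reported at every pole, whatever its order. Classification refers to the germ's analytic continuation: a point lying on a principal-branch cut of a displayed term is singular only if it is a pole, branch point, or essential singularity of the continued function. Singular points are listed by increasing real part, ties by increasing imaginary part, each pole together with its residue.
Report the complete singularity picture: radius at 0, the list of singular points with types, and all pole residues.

Denominator factor (j**2 - j/5 + 4/7): discriminant -393/175, complex-conjugate roots (1/10) + ((1/70)*sqrt(2751))*i and (1/10) - ((1/70)*sqrt(2751))*i; poles of order 1, moduli (2/7)*sqrt(7) and (2/7)*sqrt(7).
Denominator factor (j**2 - 7*j/5 + 1)^3: discriminant -51/25, complex-conjugate roots (7/10) + ((1/10)*sqrt(51))*i and (7/10) - ((1/10)*sqrt(51))*i; poles of order 3, moduli 1 and 1.
The radius of convergence is the smallest modulus among the singular points: (2/7)*sqrt(7).
The factor j**2 - j/5 + 4/7 splits as (j - a)(j - a') with a = (1/10) - ((1/70)*sqrt(2751))*i, a' = (1/10) + ((1/70)*sqrt(2751))*i. At the order-1 pole a set g(j) = (j - a)*f(j) = [3/(11*(j**2 - 7*j/5 + 1)**3)] / (j - a').
Simple pole: residue = g(a) at a = (1/10) - ((1/70)*sqrt(2751))*i, which is (-7118965/61408611) - ((3021830/893836449)*sqrt(2751))*i.
The factor j**2 - j/5 + 4/7 splits as (j - a)(j - a') with a = (1/10) + ((1/70)*sqrt(2751))*i, a' = (1/10) - ((1/70)*sqrt(2751))*i. At the order-1 pole a set g(j) = (j - a)*f(j) = [3/(11*(j**2 - 7*j/5 + 1)**3)] / (j - a').
Simple pole: residue = g(a) at a = (1/10) + ((1/70)*sqrt(2751))*i, which is (-7118965/61408611) + ((3021830/893836449)*sqrt(2751))*i.
The factor j**2 - 7*j/5 + 1 splits as (j - a)(j - a') with a = (7/10) - ((1/10)*sqrt(51))*i, a' = (7/10) + ((1/10)*sqrt(51))*i. At the order-3 pole a set g(j) = (j - a)^3*f(j) = [3/(11*(j**2 - j/5 + 4/7))] / (j - a')^3.
Order-3 pole: residue = g''(a)/2; g''((7/10) - ((1/10)*sqrt(51))*i) = (14237930/61408611) + ((13500593540/100566835281)*sqrt(51))*i, so the residue is (7118965/61408611) + ((6750296770/100566835281)*sqrt(51))*i.
The factor j**2 - 7*j/5 + 1 splits as (j - a)(j - a') with a = (7/10) + ((1/10)*sqrt(51))*i, a' = (7/10) - ((1/10)*sqrt(51))*i. At the order-3 pole a set g(j) = (j - a)^3*f(j) = [3/(11*(j**2 - j/5 + 4/7))] / (j - a')^3.
Order-3 pole: residue = g''(a)/2; g''((7/10) + ((1/10)*sqrt(51))*i) = (14237930/61408611) - ((13500593540/100566835281)*sqrt(51))*i, so the residue is (7118965/61408611) - ((6750296770/100566835281)*sqrt(51))*i.
List the singular points by increasing real part (a conjugate pair: the negative imaginary part first).

Radius of convergence at 0: (2/7)*sqrt(7).
At (1/10) - ((1/70)*sqrt(2751))*i: a pole of order 1; residue (-7118965/61408611) - ((3021830/893836449)*sqrt(2751))*i.
At (1/10) + ((1/70)*sqrt(2751))*i: a pole of order 1; residue (-7118965/61408611) + ((3021830/893836449)*sqrt(2751))*i.
At (7/10) - ((1/10)*sqrt(51))*i: a pole of order 3; residue (7118965/61408611) + ((6750296770/100566835281)*sqrt(51))*i.
At (7/10) + ((1/10)*sqrt(51))*i: a pole of order 3; residue (7118965/61408611) - ((6750296770/100566835281)*sqrt(51))*i.


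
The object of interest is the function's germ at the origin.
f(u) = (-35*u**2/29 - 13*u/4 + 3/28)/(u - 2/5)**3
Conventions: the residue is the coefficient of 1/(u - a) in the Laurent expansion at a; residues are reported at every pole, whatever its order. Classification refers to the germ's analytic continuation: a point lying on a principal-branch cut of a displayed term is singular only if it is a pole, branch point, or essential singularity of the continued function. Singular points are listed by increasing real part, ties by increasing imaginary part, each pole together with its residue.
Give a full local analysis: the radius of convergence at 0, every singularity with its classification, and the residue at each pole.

Radius of convergence at 0: 2/5.
At 2/5: a pole of order 3; residue -35/29.

Denominator factor (u - 2/5)^3: pole of order 3 at 2/5, modulus 2/5.
The radius of convergence is the smallest modulus among the singular points: 2/5.
At the order-3 pole 2/5 set g(u) = (u - (2/5))^3*f(u) = -35*u**2/29 - 13*u/4 + 3/28.
Order-3 pole: residue = g''(a)/2; g''(2/5) = -70/29, so the residue is -35/29.


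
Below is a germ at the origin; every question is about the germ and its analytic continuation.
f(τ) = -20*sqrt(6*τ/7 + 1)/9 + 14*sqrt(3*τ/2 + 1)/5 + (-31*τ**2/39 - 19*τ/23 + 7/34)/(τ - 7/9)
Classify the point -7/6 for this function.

The point is an algebraic (square-root) branch point.

The term (-20/9)*sqrt(1 - τ/(-7/6)) has argument 1 - -7/6/(-7/6) = 0 at -7/6: a square-root (algebraic, two-sheeted) branch point; the remaining terms are analytic or single-valued there.


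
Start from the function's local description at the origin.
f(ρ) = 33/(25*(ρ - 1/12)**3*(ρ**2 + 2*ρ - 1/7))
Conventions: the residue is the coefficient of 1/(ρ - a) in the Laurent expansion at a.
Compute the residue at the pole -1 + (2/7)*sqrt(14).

The residue is -78812528256/744775 - (21063546504/744775)*sqrt(14).

The factor ρ**2 + 2*ρ - 1/7 splits as (ρ - a)(ρ - a') with a = -1 + (2/7)*sqrt(14), a' = -1 - (2/7)*sqrt(14). At the order-1 pole a set g(ρ) = (ρ - a)*f(ρ) = [33/(25*(ρ - 1/12)**3)] / (ρ - a').
Simple pole: residue = g(a) at a = -1 + (2/7)*sqrt(14), which is -78812528256/744775 - (21063546504/744775)*sqrt(14).


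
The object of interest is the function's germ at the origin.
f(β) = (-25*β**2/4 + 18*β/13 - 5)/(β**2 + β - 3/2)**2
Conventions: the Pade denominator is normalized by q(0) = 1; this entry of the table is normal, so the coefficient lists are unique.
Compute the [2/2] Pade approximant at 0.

Taylor coefficients needed (expand at 0): a_0 = -20/9, a_1 = -824/351, a_2 = -2767/351, a_3 = -33556/3159, a_4 = -13192/729.
Write the denominator as Q(β) = 1 + q1*β + q2*β^2. Requiring Q*f - P = O(β^5) with deg P <= 2 kills the coefficients of β^3..β^4 in Q*f:
  β^3: a_3 + q1*a_2 + q2*a_1 = 0, i.e. -33556/3159 + (-2767/351)*q1 + (-824/351)*q2 = 0.
  β^4: a_4 + q1*a_3 + q2*a_2 = 0, i.e. -13192/729 + (-33556/3159)*q1 + (-2767/351)*q2 = 0.
Solving this linear system: q1 = -137235652/123769371, q2 = -297583160/371308113.
The numerator is Q*f truncated at degree 2: P0 = a_0 = -20/9; P1 = a_1 + q1*a_0 = 561982984/4827005469; P2 = a_2 + q1*a_1 + q2*a_0 = -16890672301/4827005469.

The Pade approximant has numerator coefficients [-20/9, 561982984/4827005469, -16890672301/4827005469]; denominator coefficients [1, -137235652/123769371, -297583160/371308113].


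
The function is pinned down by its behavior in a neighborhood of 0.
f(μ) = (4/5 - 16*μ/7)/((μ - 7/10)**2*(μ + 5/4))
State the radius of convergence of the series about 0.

Denominator factor (μ + 5/4): pole of order 1 at -5/4, modulus 5/4.
Denominator factor (μ - 7/10)^2: pole of order 2 at 7/10, modulus 7/10.
The radius of convergence is the smallest modulus among the singular points: 7/10.

The radius of convergence is 7/10.


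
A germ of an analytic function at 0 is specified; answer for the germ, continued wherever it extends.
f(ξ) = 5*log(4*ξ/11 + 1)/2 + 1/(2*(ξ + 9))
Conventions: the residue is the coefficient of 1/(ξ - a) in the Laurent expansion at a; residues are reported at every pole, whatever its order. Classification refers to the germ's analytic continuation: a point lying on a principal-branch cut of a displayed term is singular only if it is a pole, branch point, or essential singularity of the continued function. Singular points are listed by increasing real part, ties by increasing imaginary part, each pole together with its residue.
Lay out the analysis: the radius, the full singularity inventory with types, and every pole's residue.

Denominator factor (ξ + 9): pole of order 1 at -9, modulus 9.
Branch term (5/2)*log(1 - ξ/(-11/4)): its argument vanishes at ξ = -11/4, a logarithmic branch point, modulus 11/4.
The radius of convergence is the smallest modulus among the singular points: 11/4.
The branch term is analytic at -9 and contributes nothing to the residue; only the rational part matters.
At the order-1 pole -9 set g(ξ) = (ξ - (-9))*(rational part) = 1/2.
Simple pole: residue = g(a) at a = -9, which is 1/2.
List the singular points by increasing real part (a conjugate pair: the negative imaginary part first).

Radius of convergence at 0: 11/4.
At -9: a pole of order 1; residue 1/2.
At -11/4: a logarithmic branch point.


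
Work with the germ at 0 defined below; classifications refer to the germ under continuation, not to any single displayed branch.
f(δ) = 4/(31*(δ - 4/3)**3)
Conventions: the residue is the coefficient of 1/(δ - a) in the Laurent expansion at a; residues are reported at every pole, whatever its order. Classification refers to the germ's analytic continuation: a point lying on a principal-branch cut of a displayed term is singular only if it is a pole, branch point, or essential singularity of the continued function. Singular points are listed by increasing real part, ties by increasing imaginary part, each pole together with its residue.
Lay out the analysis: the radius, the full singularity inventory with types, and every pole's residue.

Radius of convergence at 0: 4/3.
At 4/3: a pole of order 3; residue 0.

Denominator factor (δ - 4/3)^3: pole of order 3 at 4/3, modulus 4/3.
The radius of convergence is the smallest modulus among the singular points: 4/3.
At the order-3 pole 4/3 set g(δ) = (δ - (4/3))^3*f(δ) = 4/31.
Order-3 pole: residue = g''(a)/2; g''(4/3) = 0, so the residue is 0.


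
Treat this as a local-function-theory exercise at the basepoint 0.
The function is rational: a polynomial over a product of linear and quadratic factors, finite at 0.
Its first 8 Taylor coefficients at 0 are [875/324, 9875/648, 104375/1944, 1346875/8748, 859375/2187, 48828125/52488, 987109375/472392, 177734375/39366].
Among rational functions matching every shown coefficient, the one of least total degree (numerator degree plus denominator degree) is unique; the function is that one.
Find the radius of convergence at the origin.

The radius of convergence is 3/5.

No rational of total degree below 4 reproduces all 8 coefficients; solving the [1/3] Pade equations on them gives f(λ) = (-3*λ/8 - 7/12)/(λ - 3/5)**3, whose expansion matches every shown term.
Denominator factor (λ - 3/5)^3: pole of order 3 at 3/5, modulus 3/5.
The radius of convergence is the smallest modulus among the singular points: 3/5.


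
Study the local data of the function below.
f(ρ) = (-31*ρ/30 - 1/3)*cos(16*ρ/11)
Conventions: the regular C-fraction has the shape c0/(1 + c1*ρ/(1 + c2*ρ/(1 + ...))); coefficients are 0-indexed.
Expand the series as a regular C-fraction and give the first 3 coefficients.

Taylor coefficients (expand at 0): a_0 = -1/3, a_1 = -31/30, a_2 = 128/363.
c0 = a_0 = -1/3. Peel one level at a time: if S = 1 + c*ρ/S' with S'(0) = 1, then c is the ρ-coefficient of S and S' = c*ρ/(S - 1).
S_1 = c0/f = 1 + (-31/10)*ρ + (129081/12100)*ρ^2 + ...; c1 = -31/10.
S_2 = c1*ρ/(S_1 - 1) = 1 + (129081/37510)*ρ + ...; c2 = 129081/37510.

The regular C-fraction coefficients are [-1/3, -31/10, 129081/37510].


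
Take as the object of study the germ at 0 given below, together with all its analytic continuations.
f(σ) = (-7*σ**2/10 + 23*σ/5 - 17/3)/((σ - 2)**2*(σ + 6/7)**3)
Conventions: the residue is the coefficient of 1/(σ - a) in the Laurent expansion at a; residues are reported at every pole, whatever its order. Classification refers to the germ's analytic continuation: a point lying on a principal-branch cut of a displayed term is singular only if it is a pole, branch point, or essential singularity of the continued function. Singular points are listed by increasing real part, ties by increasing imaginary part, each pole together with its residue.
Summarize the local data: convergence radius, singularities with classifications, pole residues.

Denominator factor (σ + 6/7)^3: pole of order 3 at -6/7, modulus 6/7.
Denominator factor (σ - 2)^2: pole of order 2 at 2, modulus 2.
The radius of convergence is the smallest modulus among the singular points: 6/7.
At the order-3 pole -6/7 set g(σ) = (σ - (-6/7))^3*f(σ) = (-7*σ**2/10 + 23*σ/5 - 17/3)/(σ - 2)**2.
Order-3 pole: residue = g''(a)/2; g''(-6/7) = -35329/400000, so the residue is -35329/800000.
At the order-2 pole 2 set g(σ) = (σ - (2))^2*f(σ) = (-7*σ**2/10 + 23*σ/5 - 17/3)/(σ + 6/7)**3.
Order-2 pole: residue = g'(a); g'(2) = 35329/800000, so the residue is 35329/800000.
List the singular points by increasing real part (a conjugate pair: the negative imaginary part first).

Radius of convergence at 0: 6/7.
At -6/7: a pole of order 3; residue -35329/800000.
At 2: a pole of order 2; residue 35329/800000.


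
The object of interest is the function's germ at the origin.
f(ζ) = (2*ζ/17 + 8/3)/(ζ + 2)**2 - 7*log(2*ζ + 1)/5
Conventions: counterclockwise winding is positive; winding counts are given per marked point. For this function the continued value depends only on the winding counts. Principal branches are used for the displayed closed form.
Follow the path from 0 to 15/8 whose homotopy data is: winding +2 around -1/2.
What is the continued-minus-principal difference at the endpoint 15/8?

The rational part is single-valued and drops out of the difference; each branch term changes only by its own monodromy.
(-7/5)*log(1 - ζ/(-1/2)): each positive loop around -1/2 adds 2*pi*i to the log, so winding +2 contributes (-7/5)*(2)*2*pi*i = -(28/5)*pi*i.
Summing the contributions at ζ = 15/8 gives -(28/5)*pi*i.

Continued minus principal equals -(28/5)*pi*i.


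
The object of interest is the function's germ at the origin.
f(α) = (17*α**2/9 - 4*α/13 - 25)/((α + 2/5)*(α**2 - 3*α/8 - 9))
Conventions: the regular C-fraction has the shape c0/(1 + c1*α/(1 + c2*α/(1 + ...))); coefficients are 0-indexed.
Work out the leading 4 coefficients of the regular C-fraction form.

The regular C-fraction coefficients are [125/18, 19729/7800, -570079/38471550, 157878311825/67482531546].

Taylor coefficients (expand at 0): a_0 = 125/18, a_1 = -98645/5616, a_2 = 1984375/44928, a_3 = -357295205/3234816.
c0 = a_0 = 125/18. Peel one level at a time: if S = 1 + c*α/S' with S'(0) = 1, then c is the α-coefficient of S and S' = c*α/(S - 1).
S_1 = c0/f = 1 + (19729/7800)*α + (570079/15210000)*α^2 + ...; c1 = 19729/7800.
S_2 = c1*α/(S_1 - 1) = 1 + (-570079/38471550)*α + (485779421/14012403876)*α^2 + ...; c2 = -570079/38471550.
S_3 = c2*α/(S_2 - 1) = 1 + (157878311825/67482531546)*α + ...; c3 = 157878311825/67482531546.


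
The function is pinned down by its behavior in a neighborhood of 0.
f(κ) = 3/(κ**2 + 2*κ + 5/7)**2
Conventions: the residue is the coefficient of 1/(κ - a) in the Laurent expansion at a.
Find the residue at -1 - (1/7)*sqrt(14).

The factor κ**2 + 2*κ + 5/7 splits as (κ - a)(κ - a') with a = -1 - (1/7)*sqrt(14), a' = -1 + (1/7)*sqrt(14). At the order-2 pole a set g(κ) = (κ - a)^2*f(κ) = [3] / (κ - a')^2.
Order-2 pole: residue = g'(a); g'(-1 - (1/7)*sqrt(14)) = (21/16)*sqrt(14), so the residue is (21/16)*sqrt(14).

The residue is (21/16)*sqrt(14).


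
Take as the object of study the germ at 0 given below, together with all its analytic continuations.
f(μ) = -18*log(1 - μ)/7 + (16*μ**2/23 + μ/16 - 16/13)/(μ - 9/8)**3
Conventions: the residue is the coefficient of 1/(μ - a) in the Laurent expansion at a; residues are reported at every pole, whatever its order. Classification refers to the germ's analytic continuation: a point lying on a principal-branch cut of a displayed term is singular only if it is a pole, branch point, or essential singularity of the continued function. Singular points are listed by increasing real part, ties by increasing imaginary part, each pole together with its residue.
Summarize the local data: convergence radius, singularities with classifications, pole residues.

Radius of convergence at 0: 1.
At 1: a logarithmic branch point.
At 9/8: a pole of order 3; residue 16/23.

Denominator factor (μ - 9/8)^3: pole of order 3 at 9/8, modulus 9/8.
Branch term (-18/7)*log(1 - μ/(1)): its argument vanishes at μ = 1, a logarithmic branch point, modulus 1.
The radius of convergence is the smallest modulus among the singular points: 1.
The branch term is analytic at 9/8 and contributes nothing to the residue; only the rational part matters.
At the order-3 pole 9/8 set g(μ) = (μ - (9/8))^3*(rational part) = 16*μ**2/23 + μ/16 - 16/13.
Order-3 pole: residue = g''(a)/2; g''(9/8) = 32/23, so the residue is 16/23.
List the singular points by increasing real part (a conjugate pair: the negative imaginary part first).


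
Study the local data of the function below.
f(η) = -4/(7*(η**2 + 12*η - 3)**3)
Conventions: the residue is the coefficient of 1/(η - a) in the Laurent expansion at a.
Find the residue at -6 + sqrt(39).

The factor η**2 + 12*η - 3 splits as (η - a)(η - a') with a = -6 + sqrt(39), a' = -6 - sqrt(39). At the order-3 pole a set g(η) = (η - a)^3*f(η) = [-4/7] / (η - a')^3.
Order-3 pole: residue = g''(a)/2; g''(-6 + sqrt(39)) = -(1/276822)*sqrt(39), so the residue is -(1/553644)*sqrt(39).

The residue is -(1/553644)*sqrt(39).


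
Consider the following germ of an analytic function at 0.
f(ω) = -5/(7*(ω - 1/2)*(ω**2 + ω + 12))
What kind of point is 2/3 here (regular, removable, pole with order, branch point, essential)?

The point is a regular point.

Denominator factors: ω**2 + ω + 12 = 118/9 at ω = 2/3; ω - 1/2 = 1/6 at ω = 2/3 — none vanishes.
So the germ continues analytically to 2/3.


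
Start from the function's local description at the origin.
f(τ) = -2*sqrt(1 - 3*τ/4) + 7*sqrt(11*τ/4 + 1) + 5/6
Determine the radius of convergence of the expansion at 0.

Branch term (-2)*sqrt(1 - τ/(4/3)): its argument vanishes at τ = 4/3, a square-root branch point, modulus 4/3.
Branch term (7)*sqrt(1 - τ/(-4/11)): its argument vanishes at τ = -4/11, a square-root branch point, modulus 4/11.
The radius of convergence is the smallest modulus among the singular points: 4/11.

The radius of convergence is 4/11.


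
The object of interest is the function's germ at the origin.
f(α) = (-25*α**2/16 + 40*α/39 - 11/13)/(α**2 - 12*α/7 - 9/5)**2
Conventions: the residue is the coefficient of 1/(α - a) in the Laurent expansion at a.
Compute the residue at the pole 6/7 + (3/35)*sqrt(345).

The residue is -(338345/35650368)*sqrt(345).

The factor α**2 - 12*α/7 - 9/5 splits as (α - a)(α - a') with a = 6/7 + (3/35)*sqrt(345), a' = 6/7 - (3/35)*sqrt(345). At the order-2 pole a set g(α) = (α - a)^2*f(α) = [-25*α**2/16 + 40*α/39 - 11/13] / (α - a')^2.
Order-2 pole: residue = g'(a); g'(6/7 + (3/35)*sqrt(345)) = -(338345/35650368)*sqrt(345), so the residue is -(338345/35650368)*sqrt(345).


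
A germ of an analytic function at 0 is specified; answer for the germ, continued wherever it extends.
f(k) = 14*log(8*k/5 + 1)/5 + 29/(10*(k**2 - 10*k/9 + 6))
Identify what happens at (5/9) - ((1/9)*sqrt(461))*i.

The point is a pole of order 1.

The denominator factor k**2 - 10*k/9 + 6 vanishes at (5/9) - ((1/9)*sqrt(461))*i and appears to the power 1; the numerator there equals 29/10, nonzero, and no other factor vanishes.
The branch terms are analytic at this point.
Hence a pole whose order is the multiplicity, 1.


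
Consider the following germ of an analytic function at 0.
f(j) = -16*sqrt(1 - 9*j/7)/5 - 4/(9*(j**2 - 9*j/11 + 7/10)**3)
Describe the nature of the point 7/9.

The term (-16/5)*sqrt(1 - j/(7/9)) has argument 1 - 7/9/(7/9) = 0 at 7/9: a square-root (algebraic, two-sheeted) branch point; the remaining terms are analytic or single-valued there.

The point is an algebraic (square-root) branch point.


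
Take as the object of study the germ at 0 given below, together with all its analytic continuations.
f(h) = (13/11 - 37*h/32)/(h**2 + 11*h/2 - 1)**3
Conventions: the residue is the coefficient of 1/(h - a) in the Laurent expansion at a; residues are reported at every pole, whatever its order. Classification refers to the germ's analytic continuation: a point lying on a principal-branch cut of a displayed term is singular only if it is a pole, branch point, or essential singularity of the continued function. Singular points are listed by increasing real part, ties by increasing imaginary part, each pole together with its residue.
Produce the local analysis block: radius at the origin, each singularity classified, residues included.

Denominator factor (h**2 + 11*h/2 - 1)^3: discriminant 137/4, real irrational roots -11/4 + (1/4)*sqrt(137) and -11/4 - (1/4)*sqrt(137); poles of order 3, moduli -11/4 + (1/4)*sqrt(137) and 11/4 + (1/4)*sqrt(137).
The radius of convergence is the smallest modulus among the singular points: -11/4 + (1/4)*sqrt(137).
The factor h**2 + 11*h/2 - 1 splits as (h - a)(h - a') with a = -11/4 - (1/4)*sqrt(137), a' = -11/4 + (1/4)*sqrt(137). At the order-3 pole a set g(h) = (h - a)^3*f(h) = [13/11 - 37*h/32] / (h - a')^3.
Order-3 pole: residue = g''(a)/2; g''(-11/4 - (1/4)*sqrt(137)) = -(18423/28284883)*sqrt(137), so the residue is -(18423/56569766)*sqrt(137).
The factor h**2 + 11*h/2 - 1 splits as (h - a)(h - a') with a = -11/4 + (1/4)*sqrt(137), a' = -11/4 - (1/4)*sqrt(137). At the order-3 pole a set g(h) = (h - a)^3*f(h) = [13/11 - 37*h/32] / (h - a')^3.
Order-3 pole: residue = g''(a)/2; g''(-11/4 + (1/4)*sqrt(137)) = (18423/28284883)*sqrt(137), so the residue is (18423/56569766)*sqrt(137).
List the singular points by increasing real part (a conjugate pair: the negative imaginary part first).

Radius of convergence at 0: -11/4 + (1/4)*sqrt(137).
At -11/4 - (1/4)*sqrt(137): a pole of order 3; residue -(18423/56569766)*sqrt(137).
At -11/4 + (1/4)*sqrt(137): a pole of order 3; residue (18423/56569766)*sqrt(137).


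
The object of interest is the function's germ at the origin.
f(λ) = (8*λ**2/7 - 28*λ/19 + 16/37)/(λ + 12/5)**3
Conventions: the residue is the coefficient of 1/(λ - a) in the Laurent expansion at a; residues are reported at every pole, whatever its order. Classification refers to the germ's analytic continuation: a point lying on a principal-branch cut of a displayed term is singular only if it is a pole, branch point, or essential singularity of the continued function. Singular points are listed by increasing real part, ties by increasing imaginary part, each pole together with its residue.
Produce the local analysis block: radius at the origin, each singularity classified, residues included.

Radius of convergence at 0: 12/5.
At -12/5: a pole of order 3; residue 8/7.

Denominator factor (λ + 12/5)^3: pole of order 3 at -12/5, modulus 12/5.
The radius of convergence is the smallest modulus among the singular points: 12/5.
At the order-3 pole -12/5 set g(λ) = (λ - (-12/5))^3*f(λ) = 8*λ**2/7 - 28*λ/19 + 16/37.
Order-3 pole: residue = g''(a)/2; g''(-12/5) = 16/7, so the residue is 8/7.


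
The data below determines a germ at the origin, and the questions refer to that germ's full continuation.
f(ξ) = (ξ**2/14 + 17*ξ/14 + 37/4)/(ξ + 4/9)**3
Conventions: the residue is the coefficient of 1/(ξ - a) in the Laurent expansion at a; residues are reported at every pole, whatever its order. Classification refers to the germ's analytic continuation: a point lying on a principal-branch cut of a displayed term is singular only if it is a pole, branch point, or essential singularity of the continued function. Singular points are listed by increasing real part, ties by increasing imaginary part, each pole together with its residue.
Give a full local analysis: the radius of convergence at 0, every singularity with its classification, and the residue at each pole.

Denominator factor (ξ + 4/9)^3: pole of order 3 at -4/9, modulus 4/9.
The radius of convergence is the smallest modulus among the singular points: 4/9.
At the order-3 pole -4/9 set g(ξ) = (ξ - (-4/9))^3*f(ξ) = ξ**2/14 + 17*ξ/14 + 37/4.
Order-3 pole: residue = g''(a)/2; g''(-4/9) = 1/7, so the residue is 1/14.

Radius of convergence at 0: 4/9.
At -4/9: a pole of order 3; residue 1/14.


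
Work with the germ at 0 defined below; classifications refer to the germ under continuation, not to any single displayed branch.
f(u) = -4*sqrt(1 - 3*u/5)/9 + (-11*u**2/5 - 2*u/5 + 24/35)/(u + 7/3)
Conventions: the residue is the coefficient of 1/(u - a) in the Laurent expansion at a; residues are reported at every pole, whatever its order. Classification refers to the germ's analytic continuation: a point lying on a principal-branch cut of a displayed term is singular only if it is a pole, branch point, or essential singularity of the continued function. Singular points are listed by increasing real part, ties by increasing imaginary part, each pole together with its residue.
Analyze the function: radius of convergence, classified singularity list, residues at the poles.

Radius of convergence at 0: 5/3.
At -7/3: a pole of order 1; residue -3263/315.
At 5/3: an algebraic (square-root) branch point.

Denominator factor (u + 7/3): pole of order 1 at -7/3, modulus 7/3.
Branch term (-4/9)*sqrt(1 - u/(5/3)): its argument vanishes at u = 5/3, a square-root branch point, modulus 5/3.
The radius of convergence is the smallest modulus among the singular points: 5/3.
The branch term is analytic at -7/3 and contributes nothing to the residue; only the rational part matters.
At the order-1 pole -7/3 set g(u) = (u - (-7/3))*(rational part) = -11*u**2/5 - 2*u/5 + 24/35.
Simple pole: residue = g(a) at a = -7/3, which is -3263/315.
List the singular points by increasing real part (a conjugate pair: the negative imaginary part first).


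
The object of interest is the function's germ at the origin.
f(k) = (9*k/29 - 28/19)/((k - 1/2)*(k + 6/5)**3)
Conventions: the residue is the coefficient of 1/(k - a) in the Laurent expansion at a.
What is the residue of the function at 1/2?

The residue is -726500/2707063.

At the order-1 pole 1/2 set g(k) = (k - (1/2))*f(k) = (9*k/29 - 28/19)/(k + 6/5)**3.
Simple pole: residue = g(a) at a = 1/2, which is -726500/2707063.


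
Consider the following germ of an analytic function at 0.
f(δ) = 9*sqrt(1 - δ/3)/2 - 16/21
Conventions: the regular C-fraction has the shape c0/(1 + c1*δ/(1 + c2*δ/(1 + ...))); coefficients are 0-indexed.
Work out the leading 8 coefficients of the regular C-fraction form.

Taylor coefficients (expand at 0): a_0 = 157/42, a_1 = -3/4, a_2 = -1/16, a_3 = -1/96, a_4 = -5/2304, a_5 = -7/13824, a_6 = -7/55296, a_7 = -11/331776.
c0 = a_0 = 157/42. Peel one level at a time: if S = 1 + c*δ/S' with S'(0) = 1, then c is the δ-coefficient of S and S' = c*δ/(S - 1).
S_1 = c0/f = 1 + (63/314)*δ + (11235/197192)*δ^2 + ...; c1 = 63/314.
S_2 = c1*δ/(S_1 - 1) = 1 + (-535/1884)*δ + (-1/144)*δ^2 + ...; c2 = -535/1884.
S_3 = c2*δ/(S_2 - 1) = 1 + (-157/6420)*δ + (-143341/41216400)*δ^2 + ...; c3 = -157/6420.
S_4 = c3*δ/(S_3 - 1) = 1 + (-913/6420)*δ + (-1/144)*δ^2 + ...; c4 = -913/6420.
S_5 = c4*δ/(S_4 - 1) = 1 + (-535/10956)*δ + (-690685/120033936)*δ^2 + ...; c5 = -535/10956.
S_6 = c5*δ/(S_5 - 1) = 1 + (-1291/10956)*δ + (-1/144)*δ^2 + ...; c6 = -1291/10956.
S_7 = c6*δ/(S_6 - 1) = 1 + (-913/15492)*δ + ...; c7 = -913/15492.

The regular C-fraction coefficients are [157/42, 63/314, -535/1884, -157/6420, -913/6420, -535/10956, -1291/10956, -913/15492].


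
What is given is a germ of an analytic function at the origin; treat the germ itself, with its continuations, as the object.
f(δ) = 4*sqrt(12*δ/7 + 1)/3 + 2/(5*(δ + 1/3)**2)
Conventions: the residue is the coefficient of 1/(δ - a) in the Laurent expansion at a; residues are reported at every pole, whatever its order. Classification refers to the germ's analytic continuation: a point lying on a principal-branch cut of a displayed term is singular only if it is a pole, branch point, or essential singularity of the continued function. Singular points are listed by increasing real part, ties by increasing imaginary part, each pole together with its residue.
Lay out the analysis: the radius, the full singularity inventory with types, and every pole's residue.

Denominator factor (δ + 1/3)^2: pole of order 2 at -1/3, modulus 1/3.
Branch term (4/3)*sqrt(1 - δ/(-7/12)): its argument vanishes at δ = -7/12, a square-root branch point, modulus 7/12.
The radius of convergence is the smallest modulus among the singular points: 1/3.
The branch term is analytic at -1/3 and contributes nothing to the residue; only the rational part matters.
At the order-2 pole -1/3 set g(δ) = (δ - (-1/3))^2*(rational part) = 2/5.
Order-2 pole: residue = g'(a); g'(-1/3) = 0, so the residue is 0.
List the singular points by increasing real part (a conjugate pair: the negative imaginary part first).

Radius of convergence at 0: 1/3.
At -7/12: an algebraic (square-root) branch point.
At -1/3: a pole of order 2; residue 0.


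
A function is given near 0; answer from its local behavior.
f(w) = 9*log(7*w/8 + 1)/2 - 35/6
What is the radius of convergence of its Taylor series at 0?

Branch term (9/2)*log(1 - w/(-8/7)): its argument vanishes at w = -8/7, a logarithmic branch point, modulus 8/7.
The radius of convergence is the smallest modulus among the singular points: 8/7.

The radius of convergence is 8/7.


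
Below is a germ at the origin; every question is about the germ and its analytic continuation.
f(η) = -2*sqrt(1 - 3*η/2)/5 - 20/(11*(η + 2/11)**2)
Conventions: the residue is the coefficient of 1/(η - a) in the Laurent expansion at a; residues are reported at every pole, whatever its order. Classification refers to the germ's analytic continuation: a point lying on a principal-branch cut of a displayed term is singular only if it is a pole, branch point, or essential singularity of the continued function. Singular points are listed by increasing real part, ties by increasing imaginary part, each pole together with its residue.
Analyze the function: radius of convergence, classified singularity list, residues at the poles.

Radius of convergence at 0: 2/11.
At -2/11: a pole of order 2; residue 0.
At 2/3: an algebraic (square-root) branch point.

Denominator factor (η + 2/11)^2: pole of order 2 at -2/11, modulus 2/11.
Branch term (-2/5)*sqrt(1 - η/(2/3)): its argument vanishes at η = 2/3, a square-root branch point, modulus 2/3.
The radius of convergence is the smallest modulus among the singular points: 2/11.
The branch term is analytic at -2/11 and contributes nothing to the residue; only the rational part matters.
At the order-2 pole -2/11 set g(η) = (η - (-2/11))^2*(rational part) = -20/11.
Order-2 pole: residue = g'(a); g'(-2/11) = 0, so the residue is 0.
List the singular points by increasing real part (a conjugate pair: the negative imaginary part first).


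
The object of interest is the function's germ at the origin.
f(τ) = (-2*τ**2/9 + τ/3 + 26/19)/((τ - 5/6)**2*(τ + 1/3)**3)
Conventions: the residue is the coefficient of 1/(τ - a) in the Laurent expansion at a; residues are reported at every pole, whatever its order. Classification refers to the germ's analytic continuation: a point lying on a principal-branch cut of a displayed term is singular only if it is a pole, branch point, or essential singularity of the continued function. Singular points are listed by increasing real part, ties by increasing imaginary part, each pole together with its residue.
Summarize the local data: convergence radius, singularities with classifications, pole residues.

Denominator factor (τ + 1/3)^3: pole of order 3 at -1/3, modulus 1/3.
Denominator factor (τ - 5/6)^2: pole of order 2 at 5/6, modulus 5/6.
The radius of convergence is the smallest modulus among the singular points: 1/3.
At the order-3 pole -1/3 set g(τ) = (τ - (-1/3))^3*f(τ) = (-2*τ**2/9 + τ/3 + 26/19)/(τ - 5/6)**2.
Order-3 pole: residue = g''(a)/2; g''(-1/3) = 31792/6517, so the residue is 15896/6517.
At the order-2 pole 5/6 set g(τ) = (τ - (5/6))^2*f(τ) = (-2*τ**2/9 + τ/3 + 26/19)/(τ + 1/3)**3.
Order-2 pole: residue = g'(a); g'(5/6) = -15896/6517, so the residue is -15896/6517.
List the singular points by increasing real part (a conjugate pair: the negative imaginary part first).

Radius of convergence at 0: 1/3.
At -1/3: a pole of order 3; residue 15896/6517.
At 5/6: a pole of order 2; residue -15896/6517.


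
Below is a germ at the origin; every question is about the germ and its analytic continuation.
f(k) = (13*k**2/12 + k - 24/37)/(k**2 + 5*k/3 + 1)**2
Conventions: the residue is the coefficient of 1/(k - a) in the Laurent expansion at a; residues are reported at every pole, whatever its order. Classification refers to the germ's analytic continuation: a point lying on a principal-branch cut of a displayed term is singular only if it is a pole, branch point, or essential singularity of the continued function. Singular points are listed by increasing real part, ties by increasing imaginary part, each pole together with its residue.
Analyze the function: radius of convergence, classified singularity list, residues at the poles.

Denominator factor (k**2 + 5*k/3 + 1)^2: discriminant -11/9, complex-conjugate roots (-5/6) + ((1/6)*sqrt(11))*i and (-5/6) - ((1/6)*sqrt(11))*i; poles of order 2, moduli 1 and 1.
The radius of convergence is the smallest modulus among the singular points: 1.
The factor k**2 + 5*k/3 + 1 splits as (k - a)(k - a') with a = (-5/6) - ((1/6)*sqrt(11))*i, a' = (-5/6) + ((1/6)*sqrt(11))*i. At the order-2 pole a set g(k) = (k - a)^2*f(k) = [13*k**2/12 + k - 24/37] / (k - a')^2.
Order-2 pole: residue = g'(a); g'((-5/6) - ((1/6)*sqrt(11))*i) = -((1593/8954)*sqrt(11))*i, so the residue is -((1593/8954)*sqrt(11))*i.
The factor k**2 + 5*k/3 + 1 splits as (k - a)(k - a') with a = (-5/6) + ((1/6)*sqrt(11))*i, a' = (-5/6) - ((1/6)*sqrt(11))*i. At the order-2 pole a set g(k) = (k - a)^2*f(k) = [13*k**2/12 + k - 24/37] / (k - a')^2.
Order-2 pole: residue = g'(a); g'((-5/6) + ((1/6)*sqrt(11))*i) = ((1593/8954)*sqrt(11))*i, so the residue is ((1593/8954)*sqrt(11))*i.
List the singular points by increasing real part (a conjugate pair: the negative imaginary part first).

Radius of convergence at 0: 1.
At (-5/6) - ((1/6)*sqrt(11))*i: a pole of order 2; residue -((1593/8954)*sqrt(11))*i.
At (-5/6) + ((1/6)*sqrt(11))*i: a pole of order 2; residue ((1593/8954)*sqrt(11))*i.


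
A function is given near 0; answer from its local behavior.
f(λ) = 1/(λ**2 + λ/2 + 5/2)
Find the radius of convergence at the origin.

The radius of convergence is (1/2)*sqrt(10).

Denominator factor (λ**2 + λ/2 + 5/2): discriminant -39/4, complex-conjugate roots (-1/4) + ((1/4)*sqrt(39))*i and (-1/4) - ((1/4)*sqrt(39))*i; poles of order 1, moduli (1/2)*sqrt(10) and (1/2)*sqrt(10).
The radius of convergence is the smallest modulus among the singular points: (1/2)*sqrt(10).


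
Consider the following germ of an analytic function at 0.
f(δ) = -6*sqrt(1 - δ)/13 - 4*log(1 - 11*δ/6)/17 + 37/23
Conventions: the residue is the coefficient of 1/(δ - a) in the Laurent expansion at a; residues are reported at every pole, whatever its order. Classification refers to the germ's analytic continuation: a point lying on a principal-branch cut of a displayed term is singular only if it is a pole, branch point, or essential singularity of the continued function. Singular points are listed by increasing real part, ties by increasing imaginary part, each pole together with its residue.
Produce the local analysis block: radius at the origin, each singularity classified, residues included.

Radius of convergence at 0: 6/11.
At 6/11: a logarithmic branch point.
At 1: an algebraic (square-root) branch point.

Branch term (-6/13)*sqrt(1 - δ/(1)): its argument vanishes at δ = 1, a square-root branch point, modulus 1.
Branch term (-4/17)*log(1 - δ/(6/11)): its argument vanishes at δ = 6/11, a logarithmic branch point, modulus 6/11.
The radius of convergence is the smallest modulus among the singular points: 6/11.
List the singular points by increasing real part (a conjugate pair: the negative imaginary part first).


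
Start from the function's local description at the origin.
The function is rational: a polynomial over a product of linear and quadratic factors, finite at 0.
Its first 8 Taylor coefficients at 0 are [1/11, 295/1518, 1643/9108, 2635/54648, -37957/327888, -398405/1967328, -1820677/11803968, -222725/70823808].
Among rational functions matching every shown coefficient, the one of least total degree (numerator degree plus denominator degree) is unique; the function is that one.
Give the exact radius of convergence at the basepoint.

The radius of convergence is 1.

No rational of total degree below 4 reproduces all 8 coefficients; solving the [1/3] Pade equations on them gives f(θ) = (-8*θ/23 - 6/11)/((θ - 6)*(θ**2 - 4*θ/3 + 1)), whose expansion matches every shown term.
Denominator factor (θ**2 - 4*θ/3 + 1): discriminant -20/9, complex-conjugate roots (2/3) + ((1/3)*sqrt(5))*i and (2/3) - ((1/3)*sqrt(5))*i; poles of order 1, moduli 1 and 1.
Denominator factor (θ - 6): pole of order 1 at 6, modulus 6.
The radius of convergence is the smallest modulus among the singular points: 1.


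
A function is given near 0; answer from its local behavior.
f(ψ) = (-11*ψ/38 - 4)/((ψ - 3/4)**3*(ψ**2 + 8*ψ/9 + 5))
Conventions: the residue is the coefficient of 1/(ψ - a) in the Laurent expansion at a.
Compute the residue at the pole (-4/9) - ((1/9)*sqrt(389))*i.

The factor ψ**2 + 8*ψ/9 + 5 splits as (ψ - a)(ψ - a') with a = (-4/9) - ((1/9)*sqrt(389))*i, a' = (-4/9) + ((1/9)*sqrt(389))*i. At the order-1 pole a set g(ψ) = (ψ - a)*f(ψ) = [(-11*ψ/38 - 4)/(ψ - 3/4)**3] / (ψ - a').
Simple pole: residue = g(a) at a = (-4/9) - ((1/9)*sqrt(389))*i, which is (-1080016/80192697) - ((1682096896/592704223527)*sqrt(389))*i.

The residue is (-1080016/80192697) - ((1682096896/592704223527)*sqrt(389))*i.


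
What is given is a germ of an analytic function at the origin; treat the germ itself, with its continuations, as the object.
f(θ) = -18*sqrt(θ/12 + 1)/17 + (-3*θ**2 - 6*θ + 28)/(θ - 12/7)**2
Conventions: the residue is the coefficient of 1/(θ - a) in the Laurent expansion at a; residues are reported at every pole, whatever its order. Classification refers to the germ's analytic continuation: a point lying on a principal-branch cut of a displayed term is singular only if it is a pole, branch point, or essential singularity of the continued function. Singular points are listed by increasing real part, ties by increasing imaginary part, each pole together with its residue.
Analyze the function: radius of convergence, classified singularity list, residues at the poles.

Radius of convergence at 0: 12/7.
At -12: an algebraic (square-root) branch point.
At 12/7: a pole of order 2; residue -114/7.

Denominator factor (θ - 12/7)^2: pole of order 2 at 12/7, modulus 12/7.
Branch term (-18/17)*sqrt(1 - θ/(-12)): its argument vanishes at θ = -12, a square-root branch point, modulus 12.
The radius of convergence is the smallest modulus among the singular points: 12/7.
The branch term is analytic at 12/7 and contributes nothing to the residue; only the rational part matters.
At the order-2 pole 12/7 set g(θ) = (θ - (12/7))^2*(rational part) = -3*θ**2 - 6*θ + 28.
Order-2 pole: residue = g'(a); g'(12/7) = -114/7, so the residue is -114/7.
List the singular points by increasing real part (a conjugate pair: the negative imaginary part first).


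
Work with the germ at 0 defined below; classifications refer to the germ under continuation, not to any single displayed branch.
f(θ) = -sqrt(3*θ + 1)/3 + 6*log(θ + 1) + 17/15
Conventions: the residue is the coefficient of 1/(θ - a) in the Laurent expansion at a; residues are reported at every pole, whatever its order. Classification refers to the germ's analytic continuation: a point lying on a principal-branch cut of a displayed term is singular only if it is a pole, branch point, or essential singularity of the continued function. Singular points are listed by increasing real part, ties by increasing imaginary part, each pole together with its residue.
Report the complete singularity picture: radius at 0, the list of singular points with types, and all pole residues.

Radius of convergence at 0: 1/3.
At -1: a logarithmic branch point.
At -1/3: an algebraic (square-root) branch point.

Branch term (6)*log(1 - θ/(-1)): its argument vanishes at θ = -1, a logarithmic branch point, modulus 1.
Branch term (-1/3)*sqrt(1 - θ/(-1/3)): its argument vanishes at θ = -1/3, a square-root branch point, modulus 1/3.
The radius of convergence is the smallest modulus among the singular points: 1/3.
List the singular points by increasing real part (a conjugate pair: the negative imaginary part first).
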